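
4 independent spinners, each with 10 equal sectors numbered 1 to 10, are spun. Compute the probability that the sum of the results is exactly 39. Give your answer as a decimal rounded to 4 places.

0.0004

There are 10^4 = 10000 equally likely outcomes.
The number of ordered 4-tuples from {1,…,10} summing to 39 is 4.
P(sum = 39) = 4/10000 = 1/2500 ≈ 0.0004.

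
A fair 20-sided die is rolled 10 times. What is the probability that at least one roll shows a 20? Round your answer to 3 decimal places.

P(no roll shows a 20) = (19/20)^10 ≈ 0.599.
P(at least one) = 1 − 0.599 = 0.401.

0.401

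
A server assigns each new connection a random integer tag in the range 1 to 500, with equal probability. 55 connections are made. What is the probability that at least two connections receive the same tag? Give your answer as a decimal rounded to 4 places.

It's easier to compute the probability that all 55 are distinct.
P(all distinct) = 500/500 · 499/500 · ··· · 446/500 ≈ 0.0458.
So the probability of at least one match is 1 − 0.0458 = 0.9542.

0.9542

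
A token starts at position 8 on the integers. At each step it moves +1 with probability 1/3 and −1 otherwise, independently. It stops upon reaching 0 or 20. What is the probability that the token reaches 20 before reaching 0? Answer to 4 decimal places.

Let r = q/p = (2/3)/(1/3) = 2. The recurrence P(i) = p·P(i+1) + q·P(i−1) with P(0)=0, P(20)=1 gives P(i) = (1 − r^i)/(1 − r^20).
P(8) = (1 − (2)^8) / (1 − (2)^20) = 17/69905 ≈ 0.0002.

0.0002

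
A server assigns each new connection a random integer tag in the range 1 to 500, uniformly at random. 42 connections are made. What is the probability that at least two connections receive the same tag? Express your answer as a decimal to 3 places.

It's easier to compute the probability that all 42 are distinct.
P(all distinct) = 500/500 · 499/500 · ··· · 459/500 ≈ 0.170.
So the probability of at least one match is 1 − 0.170 = 0.830.

0.830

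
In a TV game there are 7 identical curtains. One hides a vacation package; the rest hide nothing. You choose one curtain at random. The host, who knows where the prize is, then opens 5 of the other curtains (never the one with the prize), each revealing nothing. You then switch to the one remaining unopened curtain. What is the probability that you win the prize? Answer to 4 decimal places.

0.8571

Your original curtain holds the prize with probability 1/7, so the other 6 collectively hold it with probability 6/7.
The host can always find 5 empty curtains to open, so the reveals don't change that 6/7; it is now spread over the 1 remaining unopened curtain.
P(win by switching) = (6/7) · (1/1) = 6/7 ≈ 0.8571.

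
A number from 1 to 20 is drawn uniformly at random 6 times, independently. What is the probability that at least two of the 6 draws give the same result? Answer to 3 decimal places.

P(all 6 different) = 20/20 · 19/20 · ··· · 15/20 ≈ 0.436.
P(at least two equal) = 1 − 0.436 = 0.564.

0.564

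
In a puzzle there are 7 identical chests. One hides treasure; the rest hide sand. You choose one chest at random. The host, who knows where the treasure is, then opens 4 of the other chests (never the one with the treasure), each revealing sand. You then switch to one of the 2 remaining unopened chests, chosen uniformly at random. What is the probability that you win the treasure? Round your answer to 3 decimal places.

0.429

Your original chest holds the treasure with probability 1/7, so the other 6 collectively hold it with probability 6/7.
The host can always find 4 empty chests to open, so the reveals don't change that 6/7; it is now spread over the 2 remaining unopened chests.
P(win by switching) = (6/7) · (1/2) = 3/7 ≈ 0.429.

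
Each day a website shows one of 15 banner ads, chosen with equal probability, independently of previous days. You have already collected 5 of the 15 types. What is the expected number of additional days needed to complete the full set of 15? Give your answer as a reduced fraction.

Starting from 5 distinct types, each trial gives a new one with probability (15−i)/15 when i types are held, so the wait for the next new type is 15/(15−i).
E = 15/10 + 15/9 + 15/8 + 15/7 + 15/6 + 15/5 + 15/4 + 15/3 + 15/2 + 15/1 = 7381/168.

7381/168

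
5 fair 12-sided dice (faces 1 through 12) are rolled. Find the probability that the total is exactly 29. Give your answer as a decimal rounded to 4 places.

0.0458

There are 12^5 = 248832 equally likely outcomes.
The number of ordered 5-tuples from {1,…,12} summing to 29 is 11385.
P(sum = 29) = 11385/248832 = 1265/27648 ≈ 0.0458.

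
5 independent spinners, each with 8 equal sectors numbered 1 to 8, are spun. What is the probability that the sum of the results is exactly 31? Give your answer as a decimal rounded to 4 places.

There are 8^5 = 32768 equally likely outcomes.
The number of ordered 5-tuples from {1,…,8} summing to 31 is 690.
P(sum = 31) = 690/32768 = 345/16384 ≈ 0.0211.

0.0211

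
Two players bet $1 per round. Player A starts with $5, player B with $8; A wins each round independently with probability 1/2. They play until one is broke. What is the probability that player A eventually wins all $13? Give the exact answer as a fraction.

5/13

With a fair step, P(i) = ½P(i−1) + ½P(i+1) with P(0)=0, P(13)=1 has the linear solution P(i) = i/13.
P(5) = 5/13.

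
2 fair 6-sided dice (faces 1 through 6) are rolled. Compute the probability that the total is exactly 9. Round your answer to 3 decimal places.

0.111

There are 6^2 = 36 equally likely outcomes.
The number of ordered 2-tuples from {1,…,6} summing to 9 is 4.
P(sum = 9) = 4/36 = 1/9 ≈ 0.111.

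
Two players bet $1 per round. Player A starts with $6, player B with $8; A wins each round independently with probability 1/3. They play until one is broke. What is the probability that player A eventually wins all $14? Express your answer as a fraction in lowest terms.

21/5461

Let r = q/p = (2/3)/(1/3) = 2. The recurrence P(i) = p·P(i+1) + q·P(i−1) with P(0)=0, P(14)=1 gives P(i) = (1 − r^i)/(1 − r^14).
P(6) = (1 − (2)^6) / (1 − (2)^14) = 21/5461.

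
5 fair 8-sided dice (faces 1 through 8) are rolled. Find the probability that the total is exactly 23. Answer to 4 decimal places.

There are 8^5 = 32768 equally likely outcomes.
The number of ordered 5-tuples from {1,…,8} summing to 23 is 2460.
P(sum = 23) = 2460/32768 = 615/8192 ≈ 0.0751.

0.0751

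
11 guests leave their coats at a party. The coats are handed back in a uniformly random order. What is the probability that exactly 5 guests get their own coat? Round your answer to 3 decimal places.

Choose which 5 of the 11 are fixed: C(11,5) = 462 ways.
The remaining 6 must have no fixed point: D(6) = 265.
P = 462·265/39916800 = 53/17280 ≈ 0.003.

0.003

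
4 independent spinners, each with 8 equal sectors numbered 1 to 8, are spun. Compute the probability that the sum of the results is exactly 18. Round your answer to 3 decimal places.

0.084

There are 8^4 = 4096 equally likely outcomes.
The number of ordered 4-tuples from {1,…,8} summing to 18 is 344.
P(sum = 18) = 344/4096 = 43/512 ≈ 0.084.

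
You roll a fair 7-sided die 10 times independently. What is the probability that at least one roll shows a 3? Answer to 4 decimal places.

P(no roll shows a 3) = (6/7)^10 ≈ 0.2141.
P(at least one) = 1 − 0.2141 = 0.7859.

0.7859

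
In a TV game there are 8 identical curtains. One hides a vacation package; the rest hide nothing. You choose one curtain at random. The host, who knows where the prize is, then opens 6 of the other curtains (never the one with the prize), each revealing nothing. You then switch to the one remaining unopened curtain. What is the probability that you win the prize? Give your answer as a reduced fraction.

Your original curtain holds the prize with probability 1/8, so the other 7 collectively hold it with probability 7/8.
The host can always find 6 empty curtains to open, so the reveals don't change that 7/8; it is now spread over the 1 remaining unopened curtain.
P(win by switching) = (7/8) · (1/1) = 7/8.

7/8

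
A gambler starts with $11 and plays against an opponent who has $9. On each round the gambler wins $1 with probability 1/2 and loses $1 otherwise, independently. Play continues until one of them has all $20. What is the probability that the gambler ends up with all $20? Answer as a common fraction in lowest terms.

11/20

With a fair step, P(i) = ½P(i−1) + ½P(i+1) with P(0)=0, P(20)=1 has the linear solution P(i) = i/20.
P(11) = 11/20.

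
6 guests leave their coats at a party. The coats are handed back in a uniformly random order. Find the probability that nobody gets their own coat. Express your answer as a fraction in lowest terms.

This is the derangement probability: permutations of 6 with no fixed point.
D(6) = 6! · (1 − 1/1! + 1/2! − ··· + (−1)^6/6!) = 265.
P = 265/720 = 53/144.

53/144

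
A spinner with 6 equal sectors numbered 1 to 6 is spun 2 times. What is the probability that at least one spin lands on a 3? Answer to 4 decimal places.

P(no spin lands on a 3) = (5/6)^2 ≈ 0.6944.
P(at least one) = 1 − 0.6944 = 0.3056.

0.3056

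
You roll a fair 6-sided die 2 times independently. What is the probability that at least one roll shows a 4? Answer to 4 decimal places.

P(no roll shows a 4) = (5/6)^2 ≈ 0.6944.
P(at least one) = 1 − 0.6944 = 0.3056.

0.3056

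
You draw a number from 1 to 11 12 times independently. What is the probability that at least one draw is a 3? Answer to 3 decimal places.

0.681

P(no draw is a 3) = (10/11)^12 ≈ 0.319.
P(at least one) = 1 − 0.319 = 0.681.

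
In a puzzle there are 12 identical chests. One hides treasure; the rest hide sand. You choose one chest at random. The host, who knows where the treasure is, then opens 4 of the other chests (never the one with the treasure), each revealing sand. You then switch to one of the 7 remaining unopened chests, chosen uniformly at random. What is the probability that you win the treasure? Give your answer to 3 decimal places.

0.131

Your original chest holds the treasure with probability 1/12, so the other 11 collectively hold it with probability 11/12.
The host can always find 4 empty chests to open, so the reveals don't change that 11/12; it is now spread over the 7 remaining unopened chests.
P(win by switching) = (11/12) · (1/7) = 11/84 ≈ 0.131.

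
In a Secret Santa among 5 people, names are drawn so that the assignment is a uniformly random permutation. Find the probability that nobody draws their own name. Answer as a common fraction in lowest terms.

11/30

This is the derangement probability: permutations of 5 with no fixed point.
D(5) = 5! · (1 − 1/1! + 1/2! − ··· + (−1)^5/5!) = 44.
P = 44/120 = 11/30.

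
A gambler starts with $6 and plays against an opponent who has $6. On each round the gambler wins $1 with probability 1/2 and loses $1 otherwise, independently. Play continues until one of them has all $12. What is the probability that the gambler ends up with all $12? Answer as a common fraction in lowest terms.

1/2

With a fair step, P(i) = ½P(i−1) + ½P(i+1) with P(0)=0, P(12)=1 has the linear solution P(i) = i/12.
P(6) = 6/12 = 1/2.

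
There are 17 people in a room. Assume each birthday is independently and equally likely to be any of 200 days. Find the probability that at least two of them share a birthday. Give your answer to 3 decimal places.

0.503

It's easier to compute the probability that all 17 are distinct.
P(all distinct) = 200/200 · 199/200 · ··· · 184/200 ≈ 0.497.
So the probability of at least one match is 1 − 0.497 = 0.503.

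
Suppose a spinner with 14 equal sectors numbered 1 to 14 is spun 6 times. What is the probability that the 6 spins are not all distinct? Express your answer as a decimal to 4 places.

0.7128

P(all 6 different) = 14/14 · 13/14 · ··· · 9/14 ≈ 0.2872.
P(at least two equal) = 1 − 0.2872 = 0.7128.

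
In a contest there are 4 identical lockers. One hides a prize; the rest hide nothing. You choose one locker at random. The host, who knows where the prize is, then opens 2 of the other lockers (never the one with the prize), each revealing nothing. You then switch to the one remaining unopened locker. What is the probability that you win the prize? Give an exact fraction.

Your original locker holds the prize with probability 1/4, so the other 3 collectively hold it with probability 3/4.
The host can always find 2 empty lockers to open, so the reveals don't change that 3/4; it is now spread over the 1 remaining unopened locker.
P(win by switching) = (3/4) · (1/1) = 3/4.

3/4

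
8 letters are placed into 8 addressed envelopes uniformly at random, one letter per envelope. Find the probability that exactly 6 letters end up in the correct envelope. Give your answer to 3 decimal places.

0.001

Choose which 6 of the 8 are fixed: C(8,6) = 28 ways.
The remaining 2 must have no fixed point: D(2) = 1.
P = 28·1/40320 = 1/1440 ≈ 0.001.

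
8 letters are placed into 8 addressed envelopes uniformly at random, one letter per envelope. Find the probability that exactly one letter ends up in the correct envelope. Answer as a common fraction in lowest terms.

Choose which one is fixed: C(8,1) = 8 ways.
The remaining 7 must have no fixed point: D(7) = 1854.
P = 8·1854/40320 = 103/280.

103/280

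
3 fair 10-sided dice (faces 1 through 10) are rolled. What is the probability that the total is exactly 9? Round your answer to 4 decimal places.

There are 10^3 = 1000 equally likely outcomes.
The number of ordered 3-tuples from {1,…,10} summing to 9 is 28.
P(sum = 9) = 28/1000 = 7/250 ≈ 0.0280.

0.0280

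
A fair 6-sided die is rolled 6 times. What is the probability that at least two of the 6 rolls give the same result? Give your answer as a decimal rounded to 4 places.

0.9846

P(all 6 different) = 6/6 · 5/6 · ··· · 1/6 ≈ 0.0154.
P(at least two equal) = 1 − 0.0154 = 0.9846.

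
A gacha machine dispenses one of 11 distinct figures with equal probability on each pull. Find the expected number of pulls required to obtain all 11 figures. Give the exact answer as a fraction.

83711/2520

After i distinct types are collected, each trial gives a new one with probability (11−i)/11, so the expected wait for the next new type is 11/(11−i).
E = 11/11 + 11/10 + 11/9 + 11/8 + 11/7 + 11/6 + 11/5 + 11/4 + 11/3 + 11/2 + 11/1 = 83711/2520.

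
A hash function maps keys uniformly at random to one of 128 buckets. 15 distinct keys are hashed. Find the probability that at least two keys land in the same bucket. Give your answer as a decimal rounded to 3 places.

It's easier to compute the probability that all 15 are distinct.
P(all distinct) = 128/128 · 127/128 · ··· · 114/128 ≈ 0.426.
So the probability of at least one match is 1 − 0.426 = 0.574.

0.574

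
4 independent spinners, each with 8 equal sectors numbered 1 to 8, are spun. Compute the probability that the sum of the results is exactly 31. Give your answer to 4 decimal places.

0.0010

There are 8^4 = 4096 equally likely outcomes.
The number of ordered 4-tuples from {1,…,8} summing to 31 is 4.
P(sum = 31) = 4/4096 = 1/1024 ≈ 0.0010.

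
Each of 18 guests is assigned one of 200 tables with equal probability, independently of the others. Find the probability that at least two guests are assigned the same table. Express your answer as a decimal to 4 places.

0.5454

It's easier to compute the probability that all 18 are distinct.
P(all distinct) = 200/200 · 199/200 · ··· · 183/200 ≈ 0.4546.
So the probability of at least one match is 1 − 0.4546 = 0.5454.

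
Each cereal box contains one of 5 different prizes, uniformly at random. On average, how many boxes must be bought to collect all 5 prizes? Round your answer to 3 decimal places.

After i distinct types are collected, each trial gives a new one with probability (5−i)/5, so the expected wait for the next new type is 5/(5−i).
E = 5/5 + 5/4 + 5/3 + 5/2 + 5/1 = 137/12 ≈ 11.417.

11.417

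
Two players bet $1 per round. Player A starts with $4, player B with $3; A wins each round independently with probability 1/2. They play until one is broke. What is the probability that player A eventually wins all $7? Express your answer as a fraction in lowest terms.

4/7

With a fair step, P(i) = ½P(i−1) + ½P(i+1) with P(0)=0, P(7)=1 has the linear solution P(i) = i/7.
P(4) = 4/7.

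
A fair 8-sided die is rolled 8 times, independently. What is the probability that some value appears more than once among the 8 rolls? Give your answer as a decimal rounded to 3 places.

P(all 8 different) = 8/8 · 7/8 · ··· · 1/8 ≈ 0.002.
P(at least two equal) = 1 − 0.002 = 0.998.

0.998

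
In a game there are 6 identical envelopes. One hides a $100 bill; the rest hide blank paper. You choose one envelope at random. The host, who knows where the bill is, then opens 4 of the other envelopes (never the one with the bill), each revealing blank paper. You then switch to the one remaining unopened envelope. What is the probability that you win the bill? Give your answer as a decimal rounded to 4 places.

0.8333

Your original envelope holds the bill with probability 1/6, so the other 5 collectively hold it with probability 5/6.
The host can always find 4 empty envelopes to open, so the reveals don't change that 5/6; it is now spread over the 1 remaining unopened envelope.
P(win by switching) = (5/6) · (1/1) = 5/6 ≈ 0.8333.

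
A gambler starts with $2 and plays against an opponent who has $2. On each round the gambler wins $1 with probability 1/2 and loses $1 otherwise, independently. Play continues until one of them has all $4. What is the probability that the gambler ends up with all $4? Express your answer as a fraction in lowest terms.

1/2

With a fair step, P(i) = ½P(i−1) + ½P(i+1) with P(0)=0, P(4)=1 has the linear solution P(i) = i/4.
P(2) = 2/4 = 1/2.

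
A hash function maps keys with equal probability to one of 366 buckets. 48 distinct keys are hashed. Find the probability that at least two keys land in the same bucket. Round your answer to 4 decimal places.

It's easier to compute the probability that all 48 are distinct.
P(all distinct) = 366/366 · 365/366 · ··· · 319/366 ≈ 0.0398.
So the probability of at least one match is 1 − 0.0398 = 0.9602.

0.9602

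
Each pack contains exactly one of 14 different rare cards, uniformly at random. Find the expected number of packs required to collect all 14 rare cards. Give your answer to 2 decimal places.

After i distinct types are collected, each trial gives a new one with probability (14−i)/14, so the expected wait for the next new type is 14/(14−i).
E = 14/14 + 14/13 + 14/12 + 14/11 + 14/10 + 14/9 + 14/8 + 14/7 + 14/6 + 14/5 + 14/4 + 14/3 + 14/2 + 14/1 = 1171733/25740 ≈ 45.52.

45.52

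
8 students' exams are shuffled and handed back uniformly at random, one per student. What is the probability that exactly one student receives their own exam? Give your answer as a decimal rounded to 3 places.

0.368

Choose which one is fixed: C(8,1) = 8 ways.
The remaining 7 must have no fixed point: D(7) = 1854.
P = 8·1854/40320 = 103/280 ≈ 0.368.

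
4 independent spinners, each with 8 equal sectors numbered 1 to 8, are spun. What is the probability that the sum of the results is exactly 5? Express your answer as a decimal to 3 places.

0.001

There are 8^4 = 4096 equally likely outcomes.
The number of ordered 4-tuples from {1,…,8} summing to 5 is 4.
P(sum = 5) = 4/4096 = 1/1024 ≈ 0.001.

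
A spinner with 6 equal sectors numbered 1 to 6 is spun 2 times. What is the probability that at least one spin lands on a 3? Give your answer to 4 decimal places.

0.3056

P(no spin lands on a 3) = (5/6)^2 ≈ 0.6944.
P(at least one) = 1 − 0.6944 = 0.3056.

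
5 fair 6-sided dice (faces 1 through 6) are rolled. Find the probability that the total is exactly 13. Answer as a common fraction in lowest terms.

35/648

There are 6^5 = 7776 equally likely outcomes.
The number of ordered 5-tuples from {1,…,6} summing to 13 is 420.
P(sum = 13) = 420/7776 = 35/648.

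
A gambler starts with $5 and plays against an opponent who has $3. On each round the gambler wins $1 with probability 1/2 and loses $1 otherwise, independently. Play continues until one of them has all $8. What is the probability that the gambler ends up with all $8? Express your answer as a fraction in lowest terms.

5/8

With a fair step, P(i) = ½P(i−1) + ½P(i+1) with P(0)=0, P(8)=1 has the linear solution P(i) = i/8.
P(5) = 5/8.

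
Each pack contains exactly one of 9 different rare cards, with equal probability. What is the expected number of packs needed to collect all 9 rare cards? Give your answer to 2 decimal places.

25.46

After i distinct types are collected, each trial gives a new one with probability (9−i)/9, so the expected wait for the next new type is 9/(9−i).
E = 9/9 + 9/8 + 9/7 + 9/6 + 9/5 + 9/4 + 9/3 + 9/2 + 9/1 = 7129/280 ≈ 25.46.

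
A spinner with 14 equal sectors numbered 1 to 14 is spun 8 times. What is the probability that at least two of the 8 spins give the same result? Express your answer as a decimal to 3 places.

P(all 8 different) = 14/14 · 13/14 · ··· · 7/14 ≈ 0.082.
P(at least two equal) = 1 − 0.082 = 0.918.

0.918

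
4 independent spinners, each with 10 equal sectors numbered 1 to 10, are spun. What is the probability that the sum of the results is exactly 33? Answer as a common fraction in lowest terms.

3/250

There are 10^4 = 10000 equally likely outcomes.
The number of ordered 4-tuples from {1,…,10} summing to 33 is 120.
P(sum = 33) = 120/10000 = 3/250.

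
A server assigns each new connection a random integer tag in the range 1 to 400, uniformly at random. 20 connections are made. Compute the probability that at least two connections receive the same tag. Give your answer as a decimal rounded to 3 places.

It's easier to compute the probability that all 20 are distinct.
P(all distinct) = 400/400 · 399/400 · ··· · 381/400 ≈ 0.617.
So the probability of at least one match is 1 − 0.617 = 0.383.

0.383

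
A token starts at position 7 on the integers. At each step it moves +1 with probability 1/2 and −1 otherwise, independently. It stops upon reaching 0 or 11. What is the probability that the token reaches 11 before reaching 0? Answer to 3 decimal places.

With a fair step, P(i) = ½P(i−1) + ½P(i+1) with P(0)=0, P(11)=1 has the linear solution P(i) = i/11.
P(7) = 7/11 ≈ 0.636.

0.636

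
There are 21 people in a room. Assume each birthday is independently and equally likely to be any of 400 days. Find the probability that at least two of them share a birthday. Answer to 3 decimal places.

It's easier to compute the probability that all 21 are distinct.
P(all distinct) = 400/400 · 399/400 · ··· · 380/400 ≈ 0.586.
So the probability of at least one match is 1 − 0.586 = 0.414.

0.414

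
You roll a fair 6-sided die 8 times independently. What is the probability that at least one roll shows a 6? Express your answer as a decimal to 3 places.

P(no roll shows a 6) = (5/6)^8 ≈ 0.233.
P(at least one) = 1 − 0.233 = 0.767.

0.767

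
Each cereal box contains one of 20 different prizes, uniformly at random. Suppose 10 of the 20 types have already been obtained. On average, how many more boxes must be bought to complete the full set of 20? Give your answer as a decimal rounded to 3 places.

58.579

Starting from 10 distinct types, each trial gives a new one with probability (20−i)/20 when i types are held, so the wait for the next new type is 20/(20−i).
E = 20/10 + 20/9 + 20/8 + 20/7 + 20/6 + 20/5 + 20/4 + 20/3 + 20/2 + 20/1 = 7381/126 ≈ 58.579.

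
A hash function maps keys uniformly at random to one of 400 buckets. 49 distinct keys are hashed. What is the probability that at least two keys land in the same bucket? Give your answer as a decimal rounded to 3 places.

0.953

It's easier to compute the probability that all 49 are distinct.
P(all distinct) = 400/400 · 399/400 · ··· · 352/400 ≈ 0.047.
So the probability of at least one match is 1 − 0.047 = 0.953.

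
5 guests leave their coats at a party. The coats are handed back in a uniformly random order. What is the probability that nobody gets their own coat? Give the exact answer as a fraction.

This is the derangement probability: permutations of 5 with no fixed point.
D(5) = 5! · (1 − 1/1! + 1/2! − ··· + (−1)^5/5!) = 44.
P = 44/120 = 11/30.

11/30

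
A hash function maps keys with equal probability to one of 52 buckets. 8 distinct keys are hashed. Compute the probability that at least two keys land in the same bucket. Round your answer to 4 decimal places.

0.4324

It's easier to compute the probability that all 8 are distinct.
P(all distinct) = 52/52 · 51/52 · ··· · 45/52 ≈ 0.5676.
So the probability of at least one match is 1 − 0.5676 = 0.4324.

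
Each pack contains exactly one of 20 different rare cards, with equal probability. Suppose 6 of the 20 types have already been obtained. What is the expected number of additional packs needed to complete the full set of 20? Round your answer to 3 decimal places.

65.031

Starting from 6 distinct types, each trial gives a new one with probability (20−i)/20 when i types are held, so the wait for the next new type is 20/(20−i).
E = 20/14 + 20/13 + 20/12 + 20/11 + 20/10 + 20/9 + 20/8 + 20/7 + 20/6 + 20/5 + 20/4 + 20/3 + 20/2 + 20/1 = 1171733/18018 ≈ 65.031.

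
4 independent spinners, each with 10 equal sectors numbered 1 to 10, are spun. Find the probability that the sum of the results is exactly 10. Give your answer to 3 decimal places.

There are 10^4 = 10000 equally likely outcomes.
The number of ordered 4-tuples from {1,…,10} summing to 10 is 84.
P(sum = 10) = 84/10000 = 21/2500 ≈ 0.008.

0.008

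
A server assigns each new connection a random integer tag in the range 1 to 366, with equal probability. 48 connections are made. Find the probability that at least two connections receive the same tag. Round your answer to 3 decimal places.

0.960

It's easier to compute the probability that all 48 are distinct.
P(all distinct) = 366/366 · 365/366 · ··· · 319/366 ≈ 0.040.
So the probability of at least one match is 1 − 0.040 = 0.960.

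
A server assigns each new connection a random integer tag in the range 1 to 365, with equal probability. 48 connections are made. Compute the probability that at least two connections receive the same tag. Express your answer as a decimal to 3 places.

It's easier to compute the probability that all 48 are distinct.
P(all distinct) = 365/365 · 364/365 · ··· · 318/365 ≈ 0.039.
So the probability of at least one match is 1 − 0.039 = 0.961.

0.961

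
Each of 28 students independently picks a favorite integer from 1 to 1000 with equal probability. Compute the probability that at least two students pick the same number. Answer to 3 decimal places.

0.317

It's easier to compute the probability that all 28 are distinct.
P(all distinct) = 1000/1000 · 999/1000 · ··· · 973/1000 ≈ 0.683.
So the probability of at least one match is 1 − 0.683 = 0.317.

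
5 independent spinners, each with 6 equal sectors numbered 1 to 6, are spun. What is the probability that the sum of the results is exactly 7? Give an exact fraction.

5/2592

There are 6^5 = 7776 equally likely outcomes.
The number of ordered 5-tuples from {1,…,6} summing to 7 is 15.
P(sum = 7) = 15/7776 = 5/2592.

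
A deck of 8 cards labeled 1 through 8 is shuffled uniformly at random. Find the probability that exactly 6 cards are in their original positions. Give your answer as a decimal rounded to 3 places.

0.001

Choose which 6 of the 8 are fixed: C(8,6) = 28 ways.
The remaining 2 must have no fixed point: D(2) = 1.
P = 28·1/40320 = 1/1440 ≈ 0.001.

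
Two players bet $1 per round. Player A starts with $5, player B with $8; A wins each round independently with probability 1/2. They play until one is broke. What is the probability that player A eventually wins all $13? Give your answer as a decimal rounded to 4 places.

0.3846

With a fair step, P(i) = ½P(i−1) + ½P(i+1) with P(0)=0, P(13)=1 has the linear solution P(i) = i/13.
P(5) = 5/13 ≈ 0.3846.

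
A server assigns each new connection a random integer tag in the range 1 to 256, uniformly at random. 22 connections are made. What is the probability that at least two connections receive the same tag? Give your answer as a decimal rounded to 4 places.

It's easier to compute the probability that all 22 are distinct.
P(all distinct) = 256/256 · 255/256 · ··· · 235/256 ≈ 0.3951.
So the probability of at least one match is 1 − 0.3951 = 0.6049.

0.6049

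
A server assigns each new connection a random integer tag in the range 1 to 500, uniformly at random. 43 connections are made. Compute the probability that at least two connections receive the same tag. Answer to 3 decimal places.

0.844

It's easier to compute the probability that all 43 are distinct.
P(all distinct) = 500/500 · 499/500 · ··· · 458/500 ≈ 0.156.
So the probability of at least one match is 1 − 0.156 = 0.844.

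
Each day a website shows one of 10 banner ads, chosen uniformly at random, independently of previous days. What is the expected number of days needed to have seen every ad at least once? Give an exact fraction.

7381/252

After i distinct types are collected, each trial gives a new one with probability (10−i)/10, so the expected wait for the next new type is 10/(10−i).
E = 10/10 + 10/9 + 10/8 + 10/7 + 10/6 + 10/5 + 10/4 + 10/3 + 10/2 + 10/1 = 7381/252.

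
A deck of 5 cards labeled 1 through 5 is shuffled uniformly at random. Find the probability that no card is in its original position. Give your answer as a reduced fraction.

This is the derangement probability: permutations of 5 with no fixed point.
D(5) = 5! · (1 − 1/1! + 1/2! − ··· + (−1)^5/5!) = 44.
P = 44/120 = 11/30.

11/30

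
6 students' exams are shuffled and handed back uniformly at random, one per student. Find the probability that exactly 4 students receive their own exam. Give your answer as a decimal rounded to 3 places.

0.021

Choose which 4 of the 6 are fixed: C(6,4) = 15 ways.
The remaining 2 must have no fixed point: D(2) = 1.
P = 15·1/720 = 1/48 ≈ 0.021.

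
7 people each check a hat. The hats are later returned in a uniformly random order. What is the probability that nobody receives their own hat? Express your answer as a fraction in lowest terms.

This is the derangement probability: permutations of 7 with no fixed point.
D(7) = 7! · (1 − 1/1! + 1/2! − ··· + (−1)^7/7!) = 1854.
P = 1854/5040 = 103/280.

103/280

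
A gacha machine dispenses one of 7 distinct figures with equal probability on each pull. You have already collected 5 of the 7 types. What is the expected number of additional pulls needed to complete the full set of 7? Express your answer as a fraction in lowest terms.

Starting from 5 distinct types, each trial gives a new one with probability (7−i)/7 when i types are held, so the wait for the next new type is 7/(7−i).
E = 7/2 + 7/1 = 21/2.

21/2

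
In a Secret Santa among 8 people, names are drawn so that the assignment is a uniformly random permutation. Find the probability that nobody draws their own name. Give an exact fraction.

2119/5760

This is the derangement probability: permutations of 8 with no fixed point.
D(8) = 8! · (1 − 1/1! + 1/2! − ··· + (−1)^8/8!) = 14833.
P = 14833/40320 = 2119/5760.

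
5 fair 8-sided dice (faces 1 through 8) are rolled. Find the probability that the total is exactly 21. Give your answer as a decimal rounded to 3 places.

There are 8^5 = 32768 equally likely outcomes.
The number of ordered 5-tuples from {1,…,8} summing to 21 is 2380.
P(sum = 21) = 2380/32768 = 595/8192 ≈ 0.073.

0.073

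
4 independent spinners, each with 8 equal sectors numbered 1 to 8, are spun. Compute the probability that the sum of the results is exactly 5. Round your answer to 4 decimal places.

0.0010

There are 8^4 = 4096 equally likely outcomes.
The number of ordered 4-tuples from {1,…,8} summing to 5 is 4.
P(sum = 5) = 4/4096 = 1/1024 ≈ 0.0010.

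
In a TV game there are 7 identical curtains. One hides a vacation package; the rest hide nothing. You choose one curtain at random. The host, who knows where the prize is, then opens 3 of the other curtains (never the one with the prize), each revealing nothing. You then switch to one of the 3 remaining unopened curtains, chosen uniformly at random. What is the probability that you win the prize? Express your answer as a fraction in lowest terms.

2/7

Your original curtain holds the prize with probability 1/7, so the other 6 collectively hold it with probability 6/7.
The host can always find 3 empty curtains to open, so the reveals don't change that 6/7; it is now spread over the 3 remaining unopened curtains.
P(win by switching) = (6/7) · (1/3) = 2/7.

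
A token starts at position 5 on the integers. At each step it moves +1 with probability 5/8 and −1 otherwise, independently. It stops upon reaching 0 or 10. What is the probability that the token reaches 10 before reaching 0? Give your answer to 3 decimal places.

0.928

Let r = q/p = (3/8)/(5/8) = 3/5. The recurrence P(i) = p·P(i+1) + q·P(i−1) with P(0)=0, P(10)=1 gives P(i) = (1 − r^i)/(1 − r^10).
P(5) = (1 − (3/5)^5) / (1 − (3/5)^10) = 3125/3368 ≈ 0.928.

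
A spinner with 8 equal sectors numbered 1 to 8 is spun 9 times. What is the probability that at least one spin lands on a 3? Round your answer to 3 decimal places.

0.699

P(no spin lands on a 3) = (7/8)^9 ≈ 0.301.
P(at least one) = 1 − 0.301 = 0.699.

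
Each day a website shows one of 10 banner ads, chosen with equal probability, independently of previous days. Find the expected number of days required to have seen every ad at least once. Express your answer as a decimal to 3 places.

29.290

After i distinct types are collected, each trial gives a new one with probability (10−i)/10, so the expected wait for the next new type is 10/(10−i).
E = 10/10 + 10/9 + 10/8 + 10/7 + 10/6 + 10/5 + 10/4 + 10/3 + 10/2 + 10/1 = 7381/252 ≈ 29.290.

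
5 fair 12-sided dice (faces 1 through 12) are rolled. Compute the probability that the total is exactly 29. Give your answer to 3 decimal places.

There are 12^5 = 248832 equally likely outcomes.
The number of ordered 5-tuples from {1,…,12} summing to 29 is 11385.
P(sum = 29) = 11385/248832 = 1265/27648 ≈ 0.046.

0.046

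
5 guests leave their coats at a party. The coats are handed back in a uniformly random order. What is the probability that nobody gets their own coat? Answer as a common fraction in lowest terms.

This is the derangement probability: permutations of 5 with no fixed point.
D(5) = 5! · (1 − 1/1! + 1/2! − ··· + (−1)^5/5!) = 44.
P = 44/120 = 11/30.

11/30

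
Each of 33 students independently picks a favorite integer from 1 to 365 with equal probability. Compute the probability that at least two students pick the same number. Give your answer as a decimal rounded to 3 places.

0.775

It's easier to compute the probability that all 33 are distinct.
P(all distinct) = 365/365 · 364/365 · ··· · 333/365 ≈ 0.225.
So the probability of at least one match is 1 − 0.225 = 0.775.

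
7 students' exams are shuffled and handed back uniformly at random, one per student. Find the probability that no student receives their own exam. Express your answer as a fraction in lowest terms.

This is the derangement probability: permutations of 7 with no fixed point.
D(7) = 7! · (1 − 1/1! + 1/2! − ··· + (−1)^7/7!) = 1854.
P = 1854/5040 = 103/280.

103/280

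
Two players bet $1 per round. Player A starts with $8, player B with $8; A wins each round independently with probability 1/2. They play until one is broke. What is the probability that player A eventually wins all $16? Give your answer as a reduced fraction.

With a fair step, P(i) = ½P(i−1) + ½P(i+1) with P(0)=0, P(16)=1 has the linear solution P(i) = i/16.
P(8) = 8/16 = 1/2.

1/2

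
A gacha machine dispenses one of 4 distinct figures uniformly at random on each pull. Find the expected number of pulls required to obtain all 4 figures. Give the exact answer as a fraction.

25/3

After i distinct types are collected, each trial gives a new one with probability (4−i)/4, so the expected wait for the next new type is 4/(4−i).
E = 4/4 + 4/3 + 4/2 + 4/1 = 25/3.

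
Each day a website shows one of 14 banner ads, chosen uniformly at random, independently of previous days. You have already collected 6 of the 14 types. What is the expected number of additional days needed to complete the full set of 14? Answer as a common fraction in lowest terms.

761/20

Starting from 6 distinct types, each trial gives a new one with probability (14−i)/14 when i types are held, so the wait for the next new type is 14/(14−i).
E = 14/8 + 14/7 + 14/6 + 14/5 + 14/4 + 14/3 + 14/2 + 14/1 = 761/20.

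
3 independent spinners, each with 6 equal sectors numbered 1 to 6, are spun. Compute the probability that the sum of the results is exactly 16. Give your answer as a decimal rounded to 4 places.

There are 6^3 = 216 equally likely outcomes.
The number of ordered 3-tuples from {1,…,6} summing to 16 is 6.
P(sum = 16) = 6/216 = 1/36 ≈ 0.0278.

0.0278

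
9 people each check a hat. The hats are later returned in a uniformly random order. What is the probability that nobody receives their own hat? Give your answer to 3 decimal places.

0.368

This is the derangement probability: permutations of 9 with no fixed point.
D(9) = 9! · (1 − 1/1! + 1/2! − ··· + (−1)^9/9!) = 133496.
P = 133496/362880 = 16687/45360 ≈ 0.368.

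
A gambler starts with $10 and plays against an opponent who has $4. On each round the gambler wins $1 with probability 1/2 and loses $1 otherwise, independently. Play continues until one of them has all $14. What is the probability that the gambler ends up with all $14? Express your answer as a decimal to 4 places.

With a fair step, P(i) = ½P(i−1) + ½P(i+1) with P(0)=0, P(14)=1 has the linear solution P(i) = i/14.
P(10) = 10/14 = 5/7 ≈ 0.7143.

0.7143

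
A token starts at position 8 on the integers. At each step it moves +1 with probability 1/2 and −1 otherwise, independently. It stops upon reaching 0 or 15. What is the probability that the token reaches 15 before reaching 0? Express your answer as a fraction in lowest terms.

8/15

With a fair step, P(i) = ½P(i−1) + ½P(i+1) with P(0)=0, P(15)=1 has the linear solution P(i) = i/15.
P(8) = 8/15.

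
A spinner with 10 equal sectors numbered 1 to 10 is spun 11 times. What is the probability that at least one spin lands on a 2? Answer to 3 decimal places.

0.686

P(no spin lands on a 2) = (9/10)^11 ≈ 0.314.
P(at least one) = 1 − 0.314 = 0.686.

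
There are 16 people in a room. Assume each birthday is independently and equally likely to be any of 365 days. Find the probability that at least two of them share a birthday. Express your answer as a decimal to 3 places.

It's easier to compute the probability that all 16 are distinct.
P(all distinct) = 365/365 · 364/365 · ··· · 350/365 ≈ 0.716.
So the probability of at least one match is 1 − 0.716 = 0.284.

0.284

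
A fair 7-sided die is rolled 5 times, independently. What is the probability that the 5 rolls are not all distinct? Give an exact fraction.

P(all 5 different) = 7/7 · 6/7 · ··· · 3/7 = 360/2401.
P(at least two equal) = 1 − 360/2401 = 2041/2401.

2041/2401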